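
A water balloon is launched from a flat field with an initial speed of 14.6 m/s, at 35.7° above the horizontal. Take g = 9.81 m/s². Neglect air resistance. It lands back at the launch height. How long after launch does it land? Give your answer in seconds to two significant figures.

1.7 s

Horizontal component vₓ = 14.60 cos 35.7° = 11.86 m/s; vertical v_y0 = 14.60 sin 35.7° = 8.520 m/s.
Landing at launch height ⇒ T = 2 v_y0 / g = 2 × 8.520 / 9.81 = 1.737 s.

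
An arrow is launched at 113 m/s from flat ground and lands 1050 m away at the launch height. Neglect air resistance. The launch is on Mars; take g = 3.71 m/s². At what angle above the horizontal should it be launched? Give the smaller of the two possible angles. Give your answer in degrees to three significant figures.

8.88°

From R = (v₀²/g) sin 2θ: sin 2θ = 3.71 × 1050 / 12769 = 0.3051.
2θ = 17.76° or 180° − 17.76° = 162.2°, so θ = 8.881° or 81.12°.
The smaller angle is 8.881°.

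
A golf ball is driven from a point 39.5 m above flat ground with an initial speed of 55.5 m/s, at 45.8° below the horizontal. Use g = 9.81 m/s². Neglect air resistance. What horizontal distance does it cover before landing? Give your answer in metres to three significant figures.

34.6 m

Horizontal component vₓ = 55.50 cos 45.8° = 38.69 m/s; vertical v_y0 = −39.79 m/s (downward).
With up positive and y = 0 at the ground: y(t) = 39.5 + (−39.79) t − 4.905 t². Setting y = 0 and taking the positive root: t = [−39.79 + √(39.79² + 2·9.81·39.5)] / 9.81 = (−39.79 + 48.56) / 9.81 = 0.8942 s.
Horizontal distance: R = vₓ t = 38.69 × 0.8942 = 34.60 m.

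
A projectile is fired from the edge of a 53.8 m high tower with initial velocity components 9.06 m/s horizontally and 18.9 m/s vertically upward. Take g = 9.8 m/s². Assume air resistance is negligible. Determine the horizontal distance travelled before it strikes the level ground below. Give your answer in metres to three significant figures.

52.2 m

Vertical motion (up positive, ground at y = 0): 4.900 t² − (18.90) t − 53.8 = 0, so t = (18.90 + √(18.90² + 2·9.80·53.8)) / 9.80 = (18.90 + 37.57) / 9.80 = 5.762 s.
Horizontal distance: R = vₓ t = 9.060 × 5.762 = 52.21 m.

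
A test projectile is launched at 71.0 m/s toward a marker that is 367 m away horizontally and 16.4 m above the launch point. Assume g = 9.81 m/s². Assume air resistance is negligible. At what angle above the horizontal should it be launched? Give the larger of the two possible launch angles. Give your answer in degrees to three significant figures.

Trajectory: y = x tanθ − g x² (1 + tan²θ)/(2v₀²). With x = 367, y = 16.4, v₀ = 71.0, g = 9.81:
131.1 tan²θ − 367 tanθ + (147.5) = 0.
tanθ = [367 ± √(367² − 4 × 131.1 × (147.5))] / (2 × 131.1) = (367 ± 239.6) / 262.1, giving tanθ = 0.4862 or 2.314.
θ = 25.93° or 66.63°; the larger is 66.63°.

66.6°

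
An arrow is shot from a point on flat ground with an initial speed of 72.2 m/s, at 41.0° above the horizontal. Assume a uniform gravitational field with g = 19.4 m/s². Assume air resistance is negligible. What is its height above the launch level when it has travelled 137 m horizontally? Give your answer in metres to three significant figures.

Components: vₓ = 72.20 cos 41.0° = 54.49 m/s, v_y0 = 72.20 sin 41.0° = 47.37 m/s.
At x = 137 m, t = x/vₓ = 137/54.49 = 2.514 s.
Height: y = v_y0 t − ½ g t² = 47.37 × 2.514 − 9.700 × 2.514² = 119.1 − 61.32 = 57.78 m.

57.8 m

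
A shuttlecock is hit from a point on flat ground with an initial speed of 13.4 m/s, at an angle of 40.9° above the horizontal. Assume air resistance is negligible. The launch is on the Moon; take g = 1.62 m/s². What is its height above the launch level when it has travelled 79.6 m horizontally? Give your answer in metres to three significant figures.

18.9 m

vₓ = 13.40 cos 40.9° = 10.13 m/s; v_y0 = 13.40 sin 40.9° = 8.774 m/s.
Time to reach x = 79.6 m: t = x/vₓ = 79.6/10.13 = 7.859 s.
Height: y = v_y0 t − ½ g t² = 8.774 × 7.859 − 0.8100 × 7.859² = 68.95 − 50.03 = 18.92 m.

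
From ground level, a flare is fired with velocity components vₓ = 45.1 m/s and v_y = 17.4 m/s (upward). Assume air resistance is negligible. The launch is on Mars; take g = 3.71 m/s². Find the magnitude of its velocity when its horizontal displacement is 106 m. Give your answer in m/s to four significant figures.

At x = 106 m, t = x/vₓ = 106/45.10 = 2.350 s.
Vertical velocity there: v_y = v_y0 − g t = 17.40 − 3.71 × 2.350 = 8.680 m/s.
Speed: √(vₓ² + v_y²) = √(45.10² + 8.680²) = 45.93 m/s.

45.93 m/s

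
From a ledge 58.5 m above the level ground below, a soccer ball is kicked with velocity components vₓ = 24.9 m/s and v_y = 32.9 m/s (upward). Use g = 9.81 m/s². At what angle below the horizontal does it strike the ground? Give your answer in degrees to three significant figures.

The projectile lands when y = 58.5 + (32.90) t − ½·9.81·t² = 0. Positive root: t = (32.90 + √(32.90² + 2·9.81·58.5)) / 9.81 = (32.90 + 47.22) / 9.81 = 8.168 s.
At impact: v_y = v_y0 − g t = −47.22 m/s; vₓ = 24.90 m/s.
Angle below horizontal: arctan(|v_y|/vₓ) = arctan(47.22/24.90) = 62.20°.

62.2°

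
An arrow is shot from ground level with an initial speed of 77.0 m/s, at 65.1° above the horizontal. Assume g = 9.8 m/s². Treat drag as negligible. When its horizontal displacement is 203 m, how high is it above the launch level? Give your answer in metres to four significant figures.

Resolve: vₓ = 77.00 cos 65.1° = 32.42 m/s and v_y0 = 77.00 sin 65.1° = 69.84 m/s.
Time to reach x = 203 m: t = x/vₓ = 203/32.42 = 6.262 s.
Height: y = v_y0 t − ½ g t² = 69.84 × 6.262 − 4.900 × 6.262² = 437.3 − 192.1 = 245.2 m.

245.2 m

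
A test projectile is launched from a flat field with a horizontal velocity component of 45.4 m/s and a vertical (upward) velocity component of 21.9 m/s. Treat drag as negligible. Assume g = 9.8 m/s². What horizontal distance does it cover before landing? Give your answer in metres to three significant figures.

Flight time T = 2 v_y0 / g = 4.469 s.
Range: R = vₓ T = 45.40 × 4.469 = 202.9 m.

203 m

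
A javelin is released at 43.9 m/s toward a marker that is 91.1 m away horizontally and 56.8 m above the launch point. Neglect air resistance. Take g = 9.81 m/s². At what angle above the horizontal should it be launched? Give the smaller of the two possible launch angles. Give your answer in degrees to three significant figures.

49.6°

Trajectory: y = x tanθ − g x² (1 + tan²θ)/(2v₀²). With x = 91.1, y = 56.8, v₀ = 43.9, g = 9.81:
21.12 tan²θ − 91.1 tanθ + (77.92) = 0.
tanθ = [91.1 ± √(91.1² − 4 × 21.12 × (77.92))] / (2 × 21.12) = (91.1 ± 41.42) / 42.25, giving tanθ = 1.176 or 3.137.
θ = 49.62° or 72.32°; the smaller is 49.62°.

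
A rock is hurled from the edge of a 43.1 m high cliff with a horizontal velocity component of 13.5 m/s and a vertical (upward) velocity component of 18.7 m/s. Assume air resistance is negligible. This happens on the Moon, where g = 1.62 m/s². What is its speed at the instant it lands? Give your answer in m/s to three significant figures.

The projectile lands when y = 43.1 + (18.70) t − ½·1.62·t² = 0. Positive root: t = (18.70 + √(18.70² + 2·1.62·43.1)) / 1.62 = (18.70 + 22.12) / 1.62 = 25.20 s.
Vertical velocity at impact: v_y = v_y0 − g t = 18.70 − 1.62 × 25.20 = −22.12 m/s.
Speed: |v| = √(vₓ² + v_y²) = √(13.50² + 22.12²) = 25.91 m/s.

25.9 m/s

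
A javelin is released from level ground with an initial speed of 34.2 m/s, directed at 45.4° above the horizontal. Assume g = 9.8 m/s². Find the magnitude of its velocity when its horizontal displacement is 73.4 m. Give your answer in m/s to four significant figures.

Horizontal component vₓ = 34.20 cos 45.4° = 24.01 m/s; vertical v_y0 = 34.20 sin 45.4° = 24.35 m/s.
Time to reach x = 73.4 m: t = x/vₓ = 73.4/24.01 = 3.057 s.
Vertical velocity there: v_y = v_y0 − g t = 24.35 − 9.80 × 3.057 = −5.603 m/s.
Speed: √(vₓ² + v_y²) = √(24.01² + 5.603²) = 24.66 m/s.

24.66 m/s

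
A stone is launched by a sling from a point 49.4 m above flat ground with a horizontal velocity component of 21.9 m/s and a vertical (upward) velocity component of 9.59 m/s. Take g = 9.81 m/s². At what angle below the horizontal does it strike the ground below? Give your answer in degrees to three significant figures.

56.1°

With up positive and y = 0 at the ground: y(t) = 49.4 + (9.590) t − 4.905 t². Setting y = 0 and taking the positive root: t = [9.590 + √(9.590² + 2·9.81·49.4)] / 9.81 = (9.590 + 32.58) / 9.81 = 4.298 s.
At impact: v_y = v_y0 − g t = −32.58 m/s; vₓ = 21.90 m/s.
Angle below horizontal: arctan(|v_y|/vₓ) = arctan(32.58/21.90) = 56.09°.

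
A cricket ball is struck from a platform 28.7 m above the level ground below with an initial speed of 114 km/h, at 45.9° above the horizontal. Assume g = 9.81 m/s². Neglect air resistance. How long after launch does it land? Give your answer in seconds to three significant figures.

Convert: 114 km/h = 114/3.6 = 31.67 m/s.
Components: vₓ = 31.67 cos 45.9° = 22.04 m/s, v_y0 = 31.67 sin 45.9° = 22.74 m/s.
The projectile lands when y = 28.7 + (22.74) t − ½·9.81·t² = 0. Positive root: t = (22.74 + √(22.74² + 2·9.81·28.7)) / 9.81 = (22.74 + 32.87) / 9.81 = 5.668 s.

5.67 s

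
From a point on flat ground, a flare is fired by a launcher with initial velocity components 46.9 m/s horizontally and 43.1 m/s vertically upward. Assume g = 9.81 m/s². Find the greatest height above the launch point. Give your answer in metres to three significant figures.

94.7 m

At the apex v_y = 0, so H = v_y0²/(2g) = 43.10²/19.62 = 94.68 m.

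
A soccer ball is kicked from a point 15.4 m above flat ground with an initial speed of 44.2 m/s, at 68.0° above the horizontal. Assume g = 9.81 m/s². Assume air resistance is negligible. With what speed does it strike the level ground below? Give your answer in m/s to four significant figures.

vₓ = 44.20 cos 68.0° = 16.56 m/s; v_y0 = 44.20 sin 68.0° = 40.98 m/s.
Vertical motion (up positive, ground at y = 0): 4.905 t² − (40.98) t − 15.4 = 0, so t = (40.98 + √(40.98² + 2·9.81·15.4)) / 9.81 = (40.98 + 44.52) / 9.81 = 8.715 s.
Vertical velocity at impact: v_y = v_y0 − g t = 40.98 − 9.81 × 8.715 = −44.52 m/s.
Speed: |v| = √(vₓ² + v_y²) = √(16.56² + 44.52²) = 47.50 m/s.

47.50 m/s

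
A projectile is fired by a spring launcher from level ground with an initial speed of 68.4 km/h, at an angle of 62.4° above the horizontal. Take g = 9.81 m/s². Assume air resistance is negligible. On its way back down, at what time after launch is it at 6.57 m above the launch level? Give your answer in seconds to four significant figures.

2.984 s

Convert: 68.4 km/h = 68.4/3.6 = 19.00 m/s.
Horizontal component vₓ = 19.00 cos 62.4° = 8.803 m/s; vertical v_y0 = 19.00 sin 62.4° = 16.84 m/s.
Require v_y0 t − ½ g t² = 6.57, i.e. 4.905 t² − 16.84 t + 6.57 = 0.
Quadratic formula: t = (16.84 ± √154.61) / 9.81 = (16.84 ± 12.43) / 9.81 → t = 0.4489 s or 2.984 s.
The descending-branch root is 2.984 s.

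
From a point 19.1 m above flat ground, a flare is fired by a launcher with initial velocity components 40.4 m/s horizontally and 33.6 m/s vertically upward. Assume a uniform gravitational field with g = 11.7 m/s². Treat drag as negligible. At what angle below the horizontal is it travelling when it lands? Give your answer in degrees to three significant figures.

44.5°

With up positive and y = 0 at the ground: y(t) = 19.1 + (33.60) t − 5.850 t². Setting y = 0 and taking the positive root: t = [33.60 + √(33.60² + 2·11.7·19.1)] / 11.7 = (33.60 + 39.70) / 11.7 = 6.265 s.
At impact: v_y = v_y0 − g t = −39.70 m/s; vₓ = 40.40 m/s.
Angle below horizontal: arctan(|v_y|/vₓ) = arctan(39.70/40.40) = 44.50°.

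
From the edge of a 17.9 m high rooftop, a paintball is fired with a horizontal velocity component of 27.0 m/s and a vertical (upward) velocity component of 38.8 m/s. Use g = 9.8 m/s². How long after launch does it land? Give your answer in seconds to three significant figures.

Vertical motion (up positive, ground at y = 0): 4.900 t² − (38.80) t − 17.9 = 0, so t = (38.80 + √(38.80² + 2·9.80·17.9)) / 9.80 = (38.80 + 43.08) / 9.80 = 8.356 s.

8.36 s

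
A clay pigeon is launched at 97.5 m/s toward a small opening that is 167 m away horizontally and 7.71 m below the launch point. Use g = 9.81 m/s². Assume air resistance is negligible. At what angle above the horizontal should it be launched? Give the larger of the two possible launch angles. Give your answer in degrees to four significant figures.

85.06°

Trajectory: y = x tanθ − g x² (1 + tan²θ)/(2v₀²). With x = 167, y = −7.71, v₀ = 97.5, g = 9.81:
14.39 tan²θ − 167 tanθ + (6.680) = 0.
tanθ = [167 ± √(167² − 4 × 14.39 × (6.680))] / (2 × 14.39) = (167 ± 165.8) / 28.78, giving tanθ = 0.04014 or 11.57.
θ = 2.299° or 85.06°; the larger is 85.06°.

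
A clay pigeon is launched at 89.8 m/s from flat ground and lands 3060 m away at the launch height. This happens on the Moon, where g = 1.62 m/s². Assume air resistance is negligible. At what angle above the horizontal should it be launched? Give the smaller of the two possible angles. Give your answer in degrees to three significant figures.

From R = (v₀²/g) sin 2θ: sin 2θ = 1.62 × 3060 / 8064.0 = 0.6147.
2θ = 37.93° or 180° − 37.93° = 142.1°, so θ = 18.97° or 71.03°.
The smaller angle is 18.97°.

19.0°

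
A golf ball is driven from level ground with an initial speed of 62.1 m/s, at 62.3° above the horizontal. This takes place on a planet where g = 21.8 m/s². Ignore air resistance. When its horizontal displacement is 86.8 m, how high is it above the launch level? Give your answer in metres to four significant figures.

Horizontal component vₓ = 62.10 cos 62.3° = 28.87 m/s; vertical v_y0 = 62.10 sin 62.3° = 54.98 m/s.
At x = 86.8 m, t = x/vₓ = 86.8/28.87 = 3.007 s.
Height: y = v_y0 t − ½ g t² = 54.98 × 3.007 − 10.90 × 3.007² = 165.3 − 98.55 = 66.78 m.

66.78 m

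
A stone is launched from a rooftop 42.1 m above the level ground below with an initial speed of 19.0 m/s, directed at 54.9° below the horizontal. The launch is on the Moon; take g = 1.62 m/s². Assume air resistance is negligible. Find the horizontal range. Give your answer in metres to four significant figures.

Horizontal component vₓ = 19.00 cos 54.9° = 10.93 m/s; vertical v_y0 = −15.54 m/s (downward).
Vertical motion (up positive, ground at y = 0): 0.8100 t² − (−15.54) t − 42.1 = 0, so t = (−15.54 + √(15.54² + 2·1.62·42.1)) / 1.62 = (−15.54 + 19.44) / 1.62 = 2.407 s.
Horizontal distance: R = vₓ t = 10.93 × 2.407 = 26.29 m.

26.29 m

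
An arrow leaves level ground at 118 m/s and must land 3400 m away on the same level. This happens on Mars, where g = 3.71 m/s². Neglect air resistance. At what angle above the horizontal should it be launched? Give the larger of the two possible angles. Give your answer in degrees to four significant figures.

R = v₀² sin 2θ / g gives sin 2θ = gR/v₀² = 3.71·3400/118² = 0.9059.
2θ = 64.95° or 180° − 64.95° = 115.1°, so θ = 32.47° or 57.53°.
The larger angle is 57.53°.

57.53°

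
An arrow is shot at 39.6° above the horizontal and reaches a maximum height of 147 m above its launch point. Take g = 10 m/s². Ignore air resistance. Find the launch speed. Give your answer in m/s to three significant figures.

At the peak v_y = 0, so v_y0 = √(2gH) = √(2 × 10.0 × 147) = 54.22 m/s.
v_y0 = v₀ sin θ ⇒ v₀ = 54.22 / sin 39.6° = 85.06 m/s.

85.1 m/s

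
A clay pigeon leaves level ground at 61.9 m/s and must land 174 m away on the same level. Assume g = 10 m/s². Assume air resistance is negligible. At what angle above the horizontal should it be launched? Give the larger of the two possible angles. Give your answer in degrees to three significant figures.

Level-ground range R = v₀² sin(2θ)/g ⇒ sin(2θ) = gR/v₀² = 10.0 × 174 / 61.9² = 0.4541.
2θ = 27.01° or 180° − 27.01° = 153.0°, so θ = 13.50° or 76.50°.
The larger angle is 76.50°.

76.5°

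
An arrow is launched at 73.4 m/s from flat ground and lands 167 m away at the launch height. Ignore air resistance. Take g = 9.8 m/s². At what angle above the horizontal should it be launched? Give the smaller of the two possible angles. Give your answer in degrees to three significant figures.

R = v₀² sin 2θ / g gives sin 2θ = gR/v₀² = 9.80·167/73.4² = 0.3038.
2θ = 17.68° or 180° − 17.68° = 162.3°, so θ = 8.842° or 81.16°.
The smaller angle is 8.842°.

8.84°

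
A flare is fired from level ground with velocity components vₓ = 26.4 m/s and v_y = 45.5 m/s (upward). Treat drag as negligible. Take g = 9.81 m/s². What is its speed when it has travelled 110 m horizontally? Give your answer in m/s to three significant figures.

26.8 m/s

Time to reach x = 110 m: t = x/vₓ = 110/26.40 = 4.167 s.
Vertical velocity there: v_y = v_y0 − g t = 45.50 − 9.81 × 4.167 = 4.625 m/s.
Speed: √(vₓ² + v_y²) = √(26.40² + 4.625²) = 26.80 m/s.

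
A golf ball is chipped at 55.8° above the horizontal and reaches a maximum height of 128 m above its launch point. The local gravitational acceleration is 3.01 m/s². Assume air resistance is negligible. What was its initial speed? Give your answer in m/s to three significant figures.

33.6 m/s

At the peak v_y = 0, so v_y0 = √(2gH) = √(2 × 3.01 × 128) = 27.76 m/s.
v_y0 = v₀ sin θ ⇒ v₀ = 27.76 / sin 55.8° = 33.56 m/s.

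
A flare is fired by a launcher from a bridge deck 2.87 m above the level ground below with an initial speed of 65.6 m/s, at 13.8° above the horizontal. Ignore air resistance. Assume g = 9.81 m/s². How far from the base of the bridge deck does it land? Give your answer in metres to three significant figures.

Horizontal component vₓ = 65.60 cos 13.8° = 63.71 m/s; vertical v_y0 = 65.60 sin 13.8° = 15.65 m/s.
The projectile lands when y = 2.87 + (15.65) t − ½·9.81·t² = 0. Positive root: t = (15.65 + √(15.65² + 2·9.81·2.87)) / 9.81 = (15.65 + 17.35) / 9.81 = 3.364 s.
Horizontal distance: R = vₓ t = 63.71 × 3.364 = 214.3 m.

214 m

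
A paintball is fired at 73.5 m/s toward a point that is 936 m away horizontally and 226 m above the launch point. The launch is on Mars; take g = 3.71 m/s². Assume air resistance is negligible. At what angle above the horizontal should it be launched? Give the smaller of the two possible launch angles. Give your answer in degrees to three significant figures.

Trajectory: y = x tanθ − g x² (1 + tan²θ)/(2v₀²). With x = 936, y = 226, v₀ = 73.5, g = 3.71:
300.8 tan²θ − 936 tanθ + (526.8) = 0.
tanθ = [936 ± √(936² − 4 × 300.8 × (526.8))] / (2 × 300.8) = (936 ± 492.1) / 601.7, giving tanθ = 0.7378 or 2.374.
θ = 36.42° or 67.15°; the smaller is 36.42°.

36.4°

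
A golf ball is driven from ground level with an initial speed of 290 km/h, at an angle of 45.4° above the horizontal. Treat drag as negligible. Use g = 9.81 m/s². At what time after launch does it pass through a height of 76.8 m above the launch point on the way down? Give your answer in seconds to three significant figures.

Convert: 290 km/h = 290/3.6 = 80.56 m/s.
Horizontal component vₓ = 80.56 cos 45.4° = 56.56 m/s; vertical v_y0 = 80.56 sin 45.4° = 57.36 m/s.
Height y(t) = 57.36 t − 4.905 t² = 76.8 gives 4.905 t² − 57.36 t + 76.8 = 0.
t = [57.36 ± √(57.36² − 2·9.81·76.8)] / 9.81 = (57.36 ± 42.23) / 9.81, so t = 1.542 s or t = 10.15 s.
The descending-branch root is 10.15 s.

10.2 s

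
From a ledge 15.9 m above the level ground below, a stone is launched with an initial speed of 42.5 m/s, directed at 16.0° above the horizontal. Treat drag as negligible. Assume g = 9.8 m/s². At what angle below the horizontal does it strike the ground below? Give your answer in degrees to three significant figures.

27.4°

Components: vₓ = 42.50 cos 16.0° = 40.85 m/s, v_y0 = 42.50 sin 16.0° = 11.71 m/s.
With up positive and y = 0 at the ground: y(t) = 15.9 + (11.71) t − 4.900 t². Setting y = 0 and taking the positive root: t = [11.71 + √(11.71² + 2·9.80·15.9)] / 9.80 = (11.71 + 21.19) / 9.80 = 3.357 s.
At impact: v_y = v_y0 − g t = −21.19 m/s; vₓ = 40.85 m/s.
Angle below horizontal: arctan(|v_y|/vₓ) = arctan(21.19/40.85) = 27.41°.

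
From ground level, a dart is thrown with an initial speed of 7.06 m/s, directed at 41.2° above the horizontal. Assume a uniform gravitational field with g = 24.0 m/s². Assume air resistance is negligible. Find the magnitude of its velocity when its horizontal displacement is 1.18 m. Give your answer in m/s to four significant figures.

5.356 m/s

Components: vₓ = 7.060 cos 41.2° = 5.312 m/s, v_y0 = 7.060 sin 41.2° = 4.650 m/s.
x = vₓ t ⇒ t = 1.18/5.312 = 0.2221 s.
Vertical velocity there: v_y = v_y0 − g t = 4.650 − 24.0 × 0.2221 = −0.6809 m/s.
Speed: √(vₓ² + v_y²) = √(5.312² + 0.6809²) = 5.356 m/s.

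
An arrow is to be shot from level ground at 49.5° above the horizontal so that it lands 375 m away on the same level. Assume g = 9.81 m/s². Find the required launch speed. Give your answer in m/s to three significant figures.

61.0 m/s

Level-ground range: R = v₀² sin(2θ)/g, so v₀ = √(gR / sin 2θ).
v₀ = √(9.81 × 375 / sin 99.00°) = √(3679 / 0.9877) = √3724.6 = 61.03 m/s.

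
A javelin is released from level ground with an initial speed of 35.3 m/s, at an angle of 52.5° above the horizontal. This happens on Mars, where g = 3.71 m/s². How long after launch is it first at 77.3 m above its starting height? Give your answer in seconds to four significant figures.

3.636 s

Components: vₓ = 35.30 cos 52.5° = 21.49 m/s, v_y0 = 35.30 sin 52.5° = 28.01 m/s.
Require v_y0 t − ½ g t² = 77.3, i.e. 1.855 t² − 28.01 t + 77.3 = 0.
Quadratic formula: t = (28.01 ± √210.73) / 3.71 = (28.01 ± 14.52) / 3.71 → t = 3.636 s or 11.46 s.
The first (ascending) time is 3.636 s.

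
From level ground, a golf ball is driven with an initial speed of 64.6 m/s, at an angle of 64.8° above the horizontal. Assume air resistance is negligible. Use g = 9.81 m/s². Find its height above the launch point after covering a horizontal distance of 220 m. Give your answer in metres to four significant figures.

153.7 m

vₓ = 64.60 cos 64.8° = 27.51 m/s; v_y0 = 64.60 sin 64.8° = 58.45 m/s.
Time to reach x = 220 m: t = x/vₓ = 220/27.51 = 7.998 s.
Height: y = v_y0 t − ½ g t² = 58.45 × 7.998 − 4.905 × 7.998² = 467.5 − 313.8 = 153.7 m.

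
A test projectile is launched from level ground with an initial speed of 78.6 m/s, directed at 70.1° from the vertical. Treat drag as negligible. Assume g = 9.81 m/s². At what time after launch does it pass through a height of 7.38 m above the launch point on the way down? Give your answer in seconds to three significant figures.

Resolve: vₓ = 78.60 sin 70.1° = 73.91 m/s and v_y0 = 78.60 cos 70.1° = 26.75 m/s.
Set y = v_y0 t − ½ g t² = 7.38: 4.905 t² − 26.75 t + 7.38 = 0.
t = [26.75 ± √(26.75² − 2·9.81·7.38)] / 9.81 = (26.75 ± 23.90) / 9.81, so t = 0.2914 s or t = 5.163 s.
The descending-branch root is 5.163 s.

5.16 s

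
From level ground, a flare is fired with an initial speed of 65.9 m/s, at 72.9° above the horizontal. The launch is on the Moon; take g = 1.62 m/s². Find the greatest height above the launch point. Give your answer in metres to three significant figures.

Horizontal component vₓ = 65.90 cos 72.9° = 19.38 m/s; vertical v_y0 = 65.90 sin 72.9° = 62.99 m/s.
Peak height H = v_y0² / (2g) = 3967.3 / 3.240 = 1224 m.

1220 m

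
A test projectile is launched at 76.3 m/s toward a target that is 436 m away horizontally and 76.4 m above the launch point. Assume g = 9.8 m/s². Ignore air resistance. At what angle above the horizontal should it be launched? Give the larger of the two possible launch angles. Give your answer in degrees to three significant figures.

63.2°

Trajectory: y = x tanθ − g x² (1 + tan²θ)/(2v₀²). With x = 436, y = 76.4, v₀ = 76.3, g = 9.80:
160.0 tan²θ − 436 tanθ + (236.4) = 0.
tanθ = [436 ± √(436² − 4 × 160.0 × (236.4))] / (2 × 160.0) = (436 ± 197.0) / 320.0, giving tanθ = 0.7469 or 1.978.
θ = 36.76° or 63.18°; the larger is 63.18°.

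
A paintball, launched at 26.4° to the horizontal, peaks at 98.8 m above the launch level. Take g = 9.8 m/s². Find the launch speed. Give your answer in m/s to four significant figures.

98.97 m/s

At the peak v_y = 0, so v_y0 = √(2gH) = √(2 × 9.80 × 98.8) = 44.01 m/s.
v_y0 = v₀ sin θ ⇒ v₀ = 44.01 / sin 26.4° = 98.97 m/s.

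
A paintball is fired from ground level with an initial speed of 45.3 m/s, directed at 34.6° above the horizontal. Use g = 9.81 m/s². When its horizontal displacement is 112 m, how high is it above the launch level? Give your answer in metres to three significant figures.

Components: vₓ = 45.30 cos 34.6° = 37.29 m/s, v_y0 = 45.30 sin 34.6° = 25.72 m/s.
x = vₓ t ⇒ t = 112/37.29 = 3.004 s.
Height: y = v_y0 t − ½ g t² = 25.72 × 3.004 − 4.905 × 3.004² = 77.26 − 44.25 = 33.01 m.

33.0 m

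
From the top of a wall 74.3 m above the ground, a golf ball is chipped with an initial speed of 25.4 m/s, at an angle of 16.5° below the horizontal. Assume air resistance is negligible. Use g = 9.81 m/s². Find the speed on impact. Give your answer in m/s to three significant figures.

Resolve: vₓ = 25.40 cos 16.5° = 24.35 m/s and v_y0 = −7.214 m/s (downward).
With up positive and y = 0 at the ground: y(t) = 74.3 + (−7.214) t − 4.905 t². Setting y = 0 and taking the positive root: t = [−7.214 + √(7.214² + 2·9.81·74.3)] / 9.81 = (−7.214 + 38.86) / 9.81 = 3.226 s.
Vertical velocity at impact: v_y = v_y0 − g t = −7.214 − 9.81 × 3.226 = −38.86 m/s.
Speed: |v| = √(vₓ² + v_y²) = √(24.35² + 38.86²) = 45.86 m/s.

45.9 m/s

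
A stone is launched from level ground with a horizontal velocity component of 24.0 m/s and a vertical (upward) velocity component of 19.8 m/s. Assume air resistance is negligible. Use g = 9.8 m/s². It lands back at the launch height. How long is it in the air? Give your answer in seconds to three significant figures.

4.04 s

Landing at launch height ⇒ T = 2 v_y0 / g = 2 × 19.80 / 9.80 = 4.041 s.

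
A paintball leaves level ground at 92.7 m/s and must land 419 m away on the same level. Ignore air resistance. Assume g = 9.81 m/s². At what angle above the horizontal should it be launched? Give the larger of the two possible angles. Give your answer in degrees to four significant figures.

Level-ground range R = v₀² sin(2θ)/g ⇒ sin(2θ) = gR/v₀² = 9.81 × 419 / 92.7² = 0.4783.
2θ = 28.58° or 180° − 28.58° = 151.4°, so θ = 14.29° or 75.71°.
The larger angle is 75.71°.

75.71°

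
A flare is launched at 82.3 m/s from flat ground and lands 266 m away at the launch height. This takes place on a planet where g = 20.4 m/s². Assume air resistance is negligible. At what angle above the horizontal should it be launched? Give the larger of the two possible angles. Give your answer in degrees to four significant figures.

Level-ground range R = v₀² sin(2θ)/g ⇒ sin(2θ) = gR/v₀² = 20.4 × 266 / 82.3² = 0.8011.
2θ = 53.24° or 180° − 53.24° = 126.8°, so θ = 26.62° or 63.38°.
The larger angle is 63.38°.

63.38°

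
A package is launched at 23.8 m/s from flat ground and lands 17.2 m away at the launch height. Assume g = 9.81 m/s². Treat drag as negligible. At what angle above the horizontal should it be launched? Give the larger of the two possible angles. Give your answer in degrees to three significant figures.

81.3°

From R = (v₀²/g) sin 2θ: sin 2θ = 9.81 × 17.2 / 566.44 = 0.2979.
2θ = 17.33° or 180° − 17.33° = 162.7°, so θ = 8.665° or 81.33°.
The larger angle is 81.33°.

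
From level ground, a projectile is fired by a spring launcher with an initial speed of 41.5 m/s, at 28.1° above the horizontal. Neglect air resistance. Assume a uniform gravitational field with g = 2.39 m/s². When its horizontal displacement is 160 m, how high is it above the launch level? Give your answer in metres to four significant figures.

Components: vₓ = 41.50 cos 28.1° = 36.61 m/s, v_y0 = 41.50 sin 28.1° = 19.55 m/s.
x = vₓ t ⇒ t = 160/36.61 = 4.371 s.
Height: y = v_y0 t − ½ g t² = 19.55 × 4.371 − 1.195 × 4.371² = 85.43 − 22.83 = 62.61 m.

62.61 m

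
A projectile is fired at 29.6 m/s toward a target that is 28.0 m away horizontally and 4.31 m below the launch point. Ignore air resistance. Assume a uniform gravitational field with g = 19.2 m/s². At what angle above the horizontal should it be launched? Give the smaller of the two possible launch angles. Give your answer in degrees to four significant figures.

Trajectory: y = x tanθ − g x² (1 + tan²θ)/(2v₀²). With x = 28.0, y = −4.31, v₀ = 29.6, g = 19.2:
8.590 tan²θ − 28.0 tanθ + (4.280) = 0.
tanθ = [28.0 ± √(28.0² − 4 × 8.590 × (4.280))] / (2 × 8.590) = (28.0 ± 25.24) / 17.18, giving tanθ = 0.1608 or 3.099.
θ = 9.135° or 72.11°; the smaller is 9.135°.

9.135°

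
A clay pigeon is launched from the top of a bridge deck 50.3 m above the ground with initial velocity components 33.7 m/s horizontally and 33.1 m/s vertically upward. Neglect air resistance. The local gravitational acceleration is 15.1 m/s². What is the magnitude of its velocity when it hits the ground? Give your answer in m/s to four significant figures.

With up positive and y = 0 at the ground: y(t) = 50.3 + (33.10) t − 7.550 t². Setting y = 0 and taking the positive root: t = [33.10 + √(33.10² + 2·15.1·50.3)] / 15.1 = (33.10 + 51.13) / 15.1 = 5.578 s.
Vertical velocity at impact: v_y = v_y0 − g t = 33.10 − 15.1 × 5.578 = −51.13 m/s.
Speed: |v| = √(vₓ² + v_y²) = √(33.70² + 51.13²) = 61.24 m/s.

61.24 m/s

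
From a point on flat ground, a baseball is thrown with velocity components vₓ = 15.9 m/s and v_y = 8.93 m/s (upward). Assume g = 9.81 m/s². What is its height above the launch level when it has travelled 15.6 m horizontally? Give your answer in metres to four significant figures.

x = vₓ t ⇒ t = 15.6/15.90 = 0.9811 s.
Height: y = v_y0 t − ½ g t² = 8.930 × 0.9811 − 4.905 × 0.9811² = 8.762 − 4.722 = 4.040 m.

4.040 m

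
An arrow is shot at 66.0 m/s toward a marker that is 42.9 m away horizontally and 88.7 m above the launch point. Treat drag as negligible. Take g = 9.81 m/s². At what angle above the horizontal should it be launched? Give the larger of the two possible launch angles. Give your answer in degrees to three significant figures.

86.9°

Trajectory: y = x tanθ − g x² (1 + tan²θ)/(2v₀²). With x = 42.9, y = 88.7, v₀ = 66.0, g = 9.81:
2.072 tan²θ − 42.9 tanθ + (90.77) = 0.
tanθ = [42.9 ± √(42.9² − 4 × 2.072 × (90.77))] / (2 × 2.072) = (42.9 ± 32.98) / 4.145, giving tanθ = 2.392 or 18.31.
θ = 67.32° or 86.87°; the larger is 86.87°.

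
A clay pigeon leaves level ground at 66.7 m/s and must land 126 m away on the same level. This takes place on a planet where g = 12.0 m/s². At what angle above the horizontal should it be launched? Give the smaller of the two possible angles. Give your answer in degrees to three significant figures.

Level-ground range R = v₀² sin(2θ)/g ⇒ sin(2θ) = gR/v₀² = 12.0 × 126 / 66.7² = 0.3399.
2θ = 19.87° or 180° − 19.87° = 160.1°, so θ = 9.934° or 80.07°.
The smaller angle is 9.934°.

9.93°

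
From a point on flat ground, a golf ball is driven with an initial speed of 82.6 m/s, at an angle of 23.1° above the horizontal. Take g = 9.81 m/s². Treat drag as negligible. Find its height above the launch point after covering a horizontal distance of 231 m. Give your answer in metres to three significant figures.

53.2 m

Resolve: vₓ = 82.60 cos 23.1° = 75.98 m/s and v_y0 = 82.60 sin 23.1° = 32.41 m/s.
At x = 231 m, t = x/vₓ = 231/75.98 = 3.040 s.
Height: y = v_y0 t − ½ g t² = 32.41 × 3.040 − 4.905 × 3.040² = 98.53 − 45.34 = 53.19 m.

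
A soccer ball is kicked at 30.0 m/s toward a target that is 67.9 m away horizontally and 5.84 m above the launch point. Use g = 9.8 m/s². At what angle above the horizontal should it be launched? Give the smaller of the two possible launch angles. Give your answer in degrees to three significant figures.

30.1°

Trajectory: y = x tanθ − g x² (1 + tan²θ)/(2v₀²). With x = 67.9, y = 5.84, v₀ = 30.0, g = 9.80:
25.10 tan²θ − 67.9 tanθ + (30.94) = 0.
tanθ = [67.9 ± √(67.9² − 4 × 25.10 × (30.94))] / (2 × 25.10) = (67.9 ± 38.78) / 50.20, giving tanθ = 0.5801 or 2.125.
θ = 30.12° or 64.80°; the smaller is 30.12°.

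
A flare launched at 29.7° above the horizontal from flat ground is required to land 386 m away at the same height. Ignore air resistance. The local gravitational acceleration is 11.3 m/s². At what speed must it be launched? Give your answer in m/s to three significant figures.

Level-ground range: R = v₀² sin(2θ)/g, so v₀ = √(gR / sin 2θ).
v₀ = √(11.3 × 386 / sin 59.40°) = √(4362 / 0.8607) = √5067.5 = 71.19 m/s.

71.2 m/s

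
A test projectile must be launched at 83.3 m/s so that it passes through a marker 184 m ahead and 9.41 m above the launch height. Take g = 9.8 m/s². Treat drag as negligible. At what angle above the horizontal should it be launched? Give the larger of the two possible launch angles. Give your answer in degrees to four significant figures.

82.42°

Trajectory: y = x tanθ − g x² (1 + tan²θ)/(2v₀²). With x = 184, y = 9.41, v₀ = 83.3, g = 9.80:
23.91 tan²θ − 184 tanθ + (33.32) = 0.
tanθ = [184 ± √(184² − 4 × 23.91 × (33.32))] / (2 × 23.91) = (184 ± 175.1) / 47.82, giving tanθ = 0.1855 or 7.511.
θ = 10.51° or 82.42°; the larger is 82.42°.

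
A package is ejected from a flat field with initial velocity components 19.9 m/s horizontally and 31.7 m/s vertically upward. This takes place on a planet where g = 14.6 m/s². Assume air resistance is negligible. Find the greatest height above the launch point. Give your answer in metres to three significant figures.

Peak height H = v_y0² / (2g) = 1004.9 / 29.20 = 34.41 m.

34.4 m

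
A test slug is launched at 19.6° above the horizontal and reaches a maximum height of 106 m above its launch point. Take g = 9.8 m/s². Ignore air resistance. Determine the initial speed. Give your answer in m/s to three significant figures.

At the peak v_y = 0, so v_y0 = √(2gH) = √(2 × 9.80 × 106) = 45.58 m/s.
v_y0 = v₀ sin θ ⇒ v₀ = 45.58 / sin 19.6° = 135.9 m/s.

136 m/s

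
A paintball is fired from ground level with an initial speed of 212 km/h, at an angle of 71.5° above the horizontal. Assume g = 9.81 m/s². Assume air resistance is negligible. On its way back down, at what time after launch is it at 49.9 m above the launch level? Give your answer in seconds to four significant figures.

10.41 s

Convert: 212 km/h = 212/3.6 = 58.89 m/s.
Components: vₓ = 58.89 cos 71.5° = 18.69 m/s, v_y0 = 58.89 sin 71.5° = 55.85 m/s.
Height y(t) = 55.85 t − 4.905 t² = 49.9 gives 4.905 t² − 55.85 t + 49.9 = 0.
Quadratic formula: t = (55.85 ± √2139.7) / 9.81 = (55.85 ± 46.26) / 9.81 → t = 0.9774 s or 10.41 s.
The descending-branch root is 10.41 s.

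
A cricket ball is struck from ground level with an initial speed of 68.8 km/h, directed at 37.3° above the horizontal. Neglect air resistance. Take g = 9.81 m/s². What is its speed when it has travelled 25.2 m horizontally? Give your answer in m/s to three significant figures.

Convert: 68.8 km/h = 68.8/3.6 = 19.11 m/s.
Horizontal component vₓ = 19.11 cos 37.3° = 15.20 m/s; vertical v_y0 = 19.11 sin 37.3° = 11.58 m/s.
x = vₓ t ⇒ t = 25.2/15.20 = 1.658 s.
Vertical velocity there: v_y = v_y0 − g t = 11.58 − 9.81 × 1.658 = −4.680 m/s.
Speed: √(vₓ² + v_y²) = √(15.20² + 4.680²) = 15.91 m/s.

15.9 m/s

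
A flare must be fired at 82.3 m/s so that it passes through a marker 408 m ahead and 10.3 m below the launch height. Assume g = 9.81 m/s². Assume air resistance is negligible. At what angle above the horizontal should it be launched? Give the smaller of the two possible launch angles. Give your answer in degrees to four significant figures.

Trajectory: y = x tanθ − g x² (1 + tan²θ)/(2v₀²). With x = 408, y = −10.3, v₀ = 82.3, g = 9.81:
120.5 tan²θ − 408 tanθ + (110.2) = 0.
tanθ = [408 ± √(408² − 4 × 120.5 × (110.2))] / (2 × 120.5) = (408 ± 336.6) / 241.1, giving tanθ = 0.2961 or 3.088.
θ = 16.50° or 72.06°; the smaller is 16.50°.

16.50°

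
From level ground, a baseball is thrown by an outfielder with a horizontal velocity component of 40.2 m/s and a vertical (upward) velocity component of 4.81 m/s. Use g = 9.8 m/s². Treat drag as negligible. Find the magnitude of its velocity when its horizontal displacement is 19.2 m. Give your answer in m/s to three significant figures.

40.2 m/s

Time to reach x = 19.2 m: t = x/vₓ = 19.2/40.20 = 0.4776 s.
Vertical velocity there: v_y = v_y0 − g t = 4.810 − 9.80 × 0.4776 = 0.1294 m/s.
Speed: √(vₓ² + v_y²) = √(40.20² + 0.1294²) = 40.20 m/s.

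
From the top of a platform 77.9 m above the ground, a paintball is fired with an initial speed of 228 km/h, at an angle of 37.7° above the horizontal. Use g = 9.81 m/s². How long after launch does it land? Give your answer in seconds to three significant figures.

9.56 s

Convert: 228 km/h = 228/3.6 = 63.33 m/s.
Resolve: vₓ = 63.33 cos 37.7° = 50.11 m/s and v_y0 = 63.33 sin 37.7° = 38.73 m/s.
Vertical motion (up positive, ground at y = 0): 4.905 t² − (38.73) t − 77.9 = 0, so t = (38.73 + √(38.73² + 2·9.81·77.9)) / 9.81 = (38.73 + 55.03) / 9.81 = 9.558 s.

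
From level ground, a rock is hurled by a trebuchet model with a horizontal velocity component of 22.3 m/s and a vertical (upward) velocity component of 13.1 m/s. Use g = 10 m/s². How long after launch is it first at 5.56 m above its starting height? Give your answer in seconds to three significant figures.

0.533 s

Set y = v_y0 t − ½ g t² = 5.56: 5.000 t² − 13.10 t + 5.56 = 0.
t = [13.10 ± √(13.10² − 2·10.0·5.56)] / 10.0 = (13.10 ± 7.772) / 10.0, so t = 0.5328 s or t = 2.087 s.
The first (ascending) time is 0.5328 s.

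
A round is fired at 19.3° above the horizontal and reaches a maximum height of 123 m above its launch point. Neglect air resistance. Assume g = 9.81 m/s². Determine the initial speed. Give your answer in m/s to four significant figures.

At the peak v_y = 0, so v_y0 = √(2gH) = √(2 × 9.81 × 123) = 49.12 m/s.
v_y0 = v₀ sin θ ⇒ v₀ = 49.12 / sin 19.3° = 148.6 m/s.

148.6 m/s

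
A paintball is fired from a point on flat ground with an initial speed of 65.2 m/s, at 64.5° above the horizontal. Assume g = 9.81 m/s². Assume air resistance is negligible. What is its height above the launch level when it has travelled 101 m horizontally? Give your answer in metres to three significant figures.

vₓ = 65.20 cos 64.5° = 28.07 m/s; v_y0 = 65.20 sin 64.5° = 58.85 m/s.
At x = 101 m, t = x/vₓ = 101/28.07 = 3.598 s.
Height: y = v_y0 t − ½ g t² = 58.85 × 3.598 − 4.905 × 3.598² = 211.8 − 63.51 = 148.2 m.

148 m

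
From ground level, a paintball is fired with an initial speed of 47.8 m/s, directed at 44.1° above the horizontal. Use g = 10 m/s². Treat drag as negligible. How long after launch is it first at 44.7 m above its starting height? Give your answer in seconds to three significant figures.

1.87 s

Components: vₓ = 47.80 cos 44.1° = 34.33 m/s, v_y0 = 47.80 sin 44.1° = 33.26 m/s.
Set y = v_y0 t − ½ g t² = 44.7: 5.000 t² − 33.26 t + 44.7 = 0.
t = [33.26 ± √(33.26² − 2·10.0·44.7)] / 10.0 = (33.26 ± 14.58) / 10.0, so t = 1.869 s or t = 4.784 s.
The first (ascending) time is 1.869 s.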